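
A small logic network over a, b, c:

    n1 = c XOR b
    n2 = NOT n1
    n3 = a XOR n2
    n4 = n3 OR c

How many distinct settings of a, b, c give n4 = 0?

2

n4 = n3 OR c must be 0, so both n3 = 0 and c = 0.
n3 = a XOR n2 must be 0, so a and n2 are equal.
Satisfying assignments:
  a=0, b=1, c=0
  a=1, b=0, c=0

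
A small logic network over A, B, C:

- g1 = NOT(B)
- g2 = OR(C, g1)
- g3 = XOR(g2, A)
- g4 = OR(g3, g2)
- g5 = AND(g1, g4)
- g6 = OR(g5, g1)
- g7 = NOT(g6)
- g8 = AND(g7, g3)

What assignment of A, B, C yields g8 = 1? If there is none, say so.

A=1, B=1, C=0

g8 = AND(g7, g3) must be 1, so both g7 = 1 and g3 = 1.
Check with A=1, B=1, C=0:
g1 = NOT(B) = NOT 1 = 0
g2 = OR(C, g1) = OR(0, 0) = 0
g3 = XOR(g2, A) = XOR(0, 1) = 1
g4 = OR(g3, g2) = OR(1, 0) = 1
g5 = AND(g1, g4) = AND(0, 1) = 0
g6 = OR(g5, g1) = OR(0, 0) = 0
g7 = NOT(g6) = NOT 0 = 1
g8 = AND(g7, g3) = AND(1, 1) = 1
So g8 = 1 as required.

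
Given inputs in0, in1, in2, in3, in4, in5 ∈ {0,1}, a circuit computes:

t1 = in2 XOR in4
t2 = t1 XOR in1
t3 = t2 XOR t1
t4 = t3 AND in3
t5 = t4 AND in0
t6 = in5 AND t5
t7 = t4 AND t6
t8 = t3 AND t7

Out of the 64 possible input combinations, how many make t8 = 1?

4

t8 = t3 AND t7 must be 1, so both t3 = 1 and t7 = 1.
t3 = t2 XOR t1 must be 1, so t2 and t1 differ.
t7 = t4 AND t6 must be 1, so both t4 = 1 and t6 = 1.
Satisfying assignments:
  in0=1, in1=1, in2=0, in3=1, in4=0, in5=1
  in0=1, in1=1, in2=0, in3=1, in4=1, in5=1
  in0=1, in1=1, in2=1, in3=1, in4=0, in5=1
  in0=1, in1=1, in2=1, in3=1, in4=1, in5=1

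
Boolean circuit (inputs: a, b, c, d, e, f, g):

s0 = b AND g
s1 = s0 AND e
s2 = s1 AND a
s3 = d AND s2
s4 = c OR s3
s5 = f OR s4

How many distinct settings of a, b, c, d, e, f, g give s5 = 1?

97

s5 = f OR s4 must be 1, so at least one of f, s4 is 1.
Enumerating the 128 input combinations, 97 give s5 = 1 and 31 give s5 = 0.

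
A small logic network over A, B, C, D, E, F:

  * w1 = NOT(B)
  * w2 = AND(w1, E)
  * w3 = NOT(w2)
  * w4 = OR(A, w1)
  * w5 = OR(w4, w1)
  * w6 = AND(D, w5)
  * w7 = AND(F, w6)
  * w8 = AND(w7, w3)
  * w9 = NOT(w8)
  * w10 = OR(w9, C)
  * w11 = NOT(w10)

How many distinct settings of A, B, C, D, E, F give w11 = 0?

w11 = NOT(w10) must be 0, so w10 = 1.
w10 = OR(w9, C) must be 1, so at least one of w9, C is 1.
Enumerating the 64 input combinations, 60 give w11 = 0 and 4 give w11 = 1.

60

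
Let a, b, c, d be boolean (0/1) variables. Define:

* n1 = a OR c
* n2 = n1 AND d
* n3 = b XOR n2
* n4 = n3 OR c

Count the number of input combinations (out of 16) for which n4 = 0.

4

n4 = n3 OR c must be 0, so both n3 = 0 and c = 0.
n3 = b XOR n2 must be 0, so b and n2 are equal.
Enumerating the 16 input combinations, 4 give n4 = 0 and 12 give n4 = 1.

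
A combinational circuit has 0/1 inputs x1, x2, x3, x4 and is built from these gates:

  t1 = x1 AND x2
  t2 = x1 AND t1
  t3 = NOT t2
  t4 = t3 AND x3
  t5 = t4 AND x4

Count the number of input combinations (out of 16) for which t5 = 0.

t5 = t4 AND x4 must be 0, so at least one of t4, x4 is 0.
Enumerating the 16 input combinations, 13 give t5 = 0 and 3 give t5 = 1.

13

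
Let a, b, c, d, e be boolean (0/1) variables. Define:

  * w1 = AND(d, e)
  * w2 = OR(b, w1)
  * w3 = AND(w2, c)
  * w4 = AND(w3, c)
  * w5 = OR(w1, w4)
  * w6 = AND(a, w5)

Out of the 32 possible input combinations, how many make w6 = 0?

25

w6 = AND(a, w5) must be 0, so at least one of a, w5 is 0.
Enumerating the 32 input combinations, 25 give w6 = 0 and 7 give w6 = 1.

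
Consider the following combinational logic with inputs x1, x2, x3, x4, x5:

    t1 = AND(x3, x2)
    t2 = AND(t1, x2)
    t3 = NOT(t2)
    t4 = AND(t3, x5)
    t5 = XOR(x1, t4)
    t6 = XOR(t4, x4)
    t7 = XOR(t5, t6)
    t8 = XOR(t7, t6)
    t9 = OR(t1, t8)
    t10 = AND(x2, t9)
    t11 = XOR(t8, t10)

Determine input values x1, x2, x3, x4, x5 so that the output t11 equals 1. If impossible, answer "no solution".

x1=1, x2=0, x3=1, x4=0, x5=0

t11 = XOR(t8, t10) must be 1, so t8 and t10 differ.
Check with x1=1, x2=0, x3=1, x4=0, x5=0:
t1 = AND(x3, x2) = AND(1, 0) = 0
t2 = AND(t1, x2) = AND(0, 0) = 0
t3 = NOT(t2) = NOT 0 = 1
t4 = AND(t3, x5) = AND(1, 0) = 0
t5 = XOR(x1, t4) = XOR(1, 0) = 1
t6 = XOR(t4, x4) = XOR(0, 0) = 0
t7 = XOR(t5, t6) = XOR(1, 0) = 1
t8 = XOR(t7, t6) = XOR(1, 0) = 1
t9 = OR(t1, t8) = OR(0, 1) = 1
t10 = AND(x2, t9) = AND(0, 1) = 0
t11 = XOR(t8, t10) = XOR(1, 0) = 1
So t11 = 1 as required.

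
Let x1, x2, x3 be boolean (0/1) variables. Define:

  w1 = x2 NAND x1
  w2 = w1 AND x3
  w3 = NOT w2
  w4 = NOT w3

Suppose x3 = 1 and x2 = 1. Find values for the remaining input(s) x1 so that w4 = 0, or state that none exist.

x1=1

w4 = NOT w3 must be 0, so w3 = 1.
w3 = NOT w2 must be 1, so w2 = 0.
Check with x3 = 1 and x2 = 1 and x1=1:
w1 = x2 NAND x1 = 1 NAND 1 = 0
w2 = w1 AND x3 = 0 AND 1 = 0
w3 = NOT w2 = NOT 0 = 1
w4 = NOT w3 = NOT 1 = 0
So w4 = 0.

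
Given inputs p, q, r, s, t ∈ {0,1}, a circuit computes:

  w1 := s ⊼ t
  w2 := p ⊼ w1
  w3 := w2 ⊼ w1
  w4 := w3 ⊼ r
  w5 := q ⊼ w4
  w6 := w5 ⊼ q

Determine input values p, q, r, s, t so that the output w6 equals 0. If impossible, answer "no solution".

w6 = w5 ⊼ q must be 0, so both w5 = 1 and q = 1.
w5 = q ⊼ w4 must be 1, so at least one of q, w4 is 0.
Check with p=1 q=1 r=1 s=0 t=1:
w1 = s ⊼ t = 0 ⊼ 1 = 1
w2 = p ⊼ w1 = 1 ⊼ 1 = 0
w3 = w2 ⊼ w1 = 0 ⊼ 1 = 1
w4 = w3 ⊼ r = 1 ⊼ 1 = 0
w5 = q ⊼ w4 = 1 ⊼ 0 = 1
w6 = w5 ⊼ q = 1 ⊼ 1 = 0
So w6 = 0 as required.

p=1 q=1 r=1 s=0 t=1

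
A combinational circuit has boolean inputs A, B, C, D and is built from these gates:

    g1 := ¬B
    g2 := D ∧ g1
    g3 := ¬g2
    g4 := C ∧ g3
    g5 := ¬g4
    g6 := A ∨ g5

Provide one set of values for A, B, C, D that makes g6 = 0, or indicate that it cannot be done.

A=0 B=1 C=1 D=0

Check with A=0 B=1 C=1 D=0:
g1 = ¬B = ¬1 = 0
g2 = D ∧ g1 = 0 ∧ 0 = 0
g3 = ¬g2 = ¬0 = 1
g4 = C ∧ g3 = 1 ∧ 1 = 1
g5 = ¬g4 = ¬1 = 0
g6 = A ∨ g5 = 0 ∨ 0 = 0
So g6 = 0 as required.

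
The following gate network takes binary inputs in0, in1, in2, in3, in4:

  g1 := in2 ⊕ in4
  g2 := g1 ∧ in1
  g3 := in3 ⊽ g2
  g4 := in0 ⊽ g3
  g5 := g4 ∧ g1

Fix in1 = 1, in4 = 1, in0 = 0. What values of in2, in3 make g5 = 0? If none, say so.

Check with in1 = 1, in4 = 1, in0 = 0 and in2=1, in3=1:
g1 = in2 ⊕ in4 = 1 ⊕ 1 = 0
g2 = g1 ∧ in1 = 0 ∧ 1 = 0
g3 = in3 ⊽ g2 = 1 ⊽ 0 = 0
g4 = in0 ⊽ g3 = 0 ⊽ 0 = 1
g5 = g4 ∧ g1 = 1 ∧ 0 = 0
So g5 = 0.

in2=1, in3=1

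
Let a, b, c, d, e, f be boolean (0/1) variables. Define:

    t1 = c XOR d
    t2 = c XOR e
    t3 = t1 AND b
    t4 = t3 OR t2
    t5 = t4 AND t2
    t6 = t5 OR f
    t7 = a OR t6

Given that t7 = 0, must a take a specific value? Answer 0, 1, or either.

0

t7 = a OR t6 must be 0, so both a = 0 and t6 = 0.
t6 = t5 OR f must be 0, so both t5 = 0 and f = 0.
Every assignment with t7 = 0 has a = 0; there are 8 such assignment(s).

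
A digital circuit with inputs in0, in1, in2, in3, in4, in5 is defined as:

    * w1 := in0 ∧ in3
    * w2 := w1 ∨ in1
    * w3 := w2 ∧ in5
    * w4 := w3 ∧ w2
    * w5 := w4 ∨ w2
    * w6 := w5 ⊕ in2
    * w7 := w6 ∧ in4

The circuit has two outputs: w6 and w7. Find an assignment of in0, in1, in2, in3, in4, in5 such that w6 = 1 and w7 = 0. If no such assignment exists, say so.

in0=1, in1=0, in2=0, in3=1, in4=0, in5=1

Check with in0=1, in1=0, in2=0, in3=1, in4=0, in5=1:
w1 = in0 ∧ in3 = 1 ∧ 1 = 1
w2 = w1 ∨ in1 = 1 ∨ 0 = 1
w3 = w2 ∧ in5 = 1 ∧ 1 = 1
w4 = w3 ∧ w2 = 1 ∧ 1 = 1
w5 = w4 ∨ w2 = 1 ∨ 1 = 1
w6 = w5 ⊕ in2 = 1 ⊕ 0 = 1
w7 = w6 ∧ in4 = 1 ∧ 0 = 0
So w6 = 1 and w7 = 0.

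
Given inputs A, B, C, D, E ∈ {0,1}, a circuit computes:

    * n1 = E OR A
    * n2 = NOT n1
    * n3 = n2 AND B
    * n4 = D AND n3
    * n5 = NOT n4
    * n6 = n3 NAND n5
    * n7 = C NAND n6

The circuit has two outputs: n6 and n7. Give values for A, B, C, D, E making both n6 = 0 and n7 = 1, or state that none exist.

Check with A=0 B=1 C=0 D=0 E=0:
n1 = E OR A = 0 OR 0 = 0
n2 = NOT n1 = NOT 0 = 1
n3 = n2 AND B = 1 AND 1 = 1
n4 = D AND n3 = 0 AND 1 = 0
n5 = NOT n4 = NOT 0 = 1
n6 = n3 NAND n5 = 1 NAND 1 = 0
n7 = C NAND n6 = 0 NAND 0 = 1
So n6 = 0 and n7 = 1.

A=0 B=1 C=0 D=0 E=0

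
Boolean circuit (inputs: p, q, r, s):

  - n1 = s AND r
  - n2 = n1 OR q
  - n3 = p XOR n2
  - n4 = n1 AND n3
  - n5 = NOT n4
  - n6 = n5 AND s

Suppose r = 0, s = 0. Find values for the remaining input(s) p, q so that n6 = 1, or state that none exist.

With r = 0, s = 0 fixed, none of the 4 settings of p, q give n6 = 1.
For example, with p=0, q=0:
n1 = s AND r = 0 AND 0 = 0
n2 = n1 OR q = 0 OR 0 = 0
n3 = p XOR n2 = 0 XOR 0 = 0
n4 = n1 AND n3 = 0 AND 0 = 0
n5 = NOT n4 = NOT 0 = 1
n6 = n5 AND s = 1 AND 0 = 0
giving n6 = 0 ≠ 1.

no solution exists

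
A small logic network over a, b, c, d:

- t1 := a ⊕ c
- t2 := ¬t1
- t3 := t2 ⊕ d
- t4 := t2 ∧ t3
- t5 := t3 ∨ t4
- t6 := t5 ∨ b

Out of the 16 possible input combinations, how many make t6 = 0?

t6 = t5 ∨ b must be 0, so both t5 = 0 and b = 0.
t5 = t3 ∨ t4 must be 0, so both t3 = 0 and t4 = 0.
t3 = t2 ⊕ d must be 0, so t2 and d are equal.
Enumerating the 16 input combinations, 4 give t6 = 0 and 12 give t6 = 1.

4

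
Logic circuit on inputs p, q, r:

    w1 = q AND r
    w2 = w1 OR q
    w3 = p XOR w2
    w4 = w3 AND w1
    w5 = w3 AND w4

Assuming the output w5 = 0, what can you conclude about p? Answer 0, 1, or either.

Both values of p occur among assignments with w5 = 0:
  p=0: p=0, q=0, r=0
  p=1: p=1, q=0, r=0

either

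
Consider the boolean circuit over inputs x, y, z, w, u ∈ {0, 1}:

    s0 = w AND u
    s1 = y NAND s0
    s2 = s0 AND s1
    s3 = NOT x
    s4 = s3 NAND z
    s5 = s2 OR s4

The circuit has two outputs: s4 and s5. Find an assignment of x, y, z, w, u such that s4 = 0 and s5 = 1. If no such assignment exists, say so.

Check with x=0, y=0, z=1, w=1, u=1:
s0 = w AND u = 1 AND 1 = 1
s1 = y NAND s0 = 0 NAND 1 = 1
s2 = s0 AND s1 = 1 AND 1 = 1
s3 = NOT x = NOT 0 = 1
s4 = s3 NAND z = 1 NAND 1 = 0
s5 = s2 OR s4 = 1 OR 0 = 1
So s4 = 0 and s5 = 1.

x=0, y=0, z=1, w=1, u=1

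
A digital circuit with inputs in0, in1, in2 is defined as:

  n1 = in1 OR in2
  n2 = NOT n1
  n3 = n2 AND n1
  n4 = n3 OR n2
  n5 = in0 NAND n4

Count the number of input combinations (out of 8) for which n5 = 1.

n5 = in0 NAND n4 must be 1, so at least one of in0, n4 is 0.
Enumerating the 8 input combinations, 7 give n5 = 1 and 1 give n5 = 0.

7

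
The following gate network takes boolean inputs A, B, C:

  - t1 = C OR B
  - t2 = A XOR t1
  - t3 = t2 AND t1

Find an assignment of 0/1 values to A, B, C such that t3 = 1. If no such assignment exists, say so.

t3 = t2 AND t1 must be 1, so both t2 = 1 and t1 = 1.
t2 = A XOR t1 must be 1, so A and t1 differ.
Check with A=0, B=0, C=1:
t1 = C OR B = 1 OR 0 = 1
t2 = A XOR t1 = 0 XOR 1 = 1
t3 = t2 AND t1 = 1 AND 1 = 1
So t3 = 1 as required.

A=0, B=0, C=1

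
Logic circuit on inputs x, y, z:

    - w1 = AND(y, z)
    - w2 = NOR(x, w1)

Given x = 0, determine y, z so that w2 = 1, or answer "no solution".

y=1, z=0

Check with x = 0 and y=1, z=0:
w1 = AND(y, z) = AND(1, 0) = 0
w2 = NOR(x, w1) = NOR(0, 0) = 1
So w2 = 1.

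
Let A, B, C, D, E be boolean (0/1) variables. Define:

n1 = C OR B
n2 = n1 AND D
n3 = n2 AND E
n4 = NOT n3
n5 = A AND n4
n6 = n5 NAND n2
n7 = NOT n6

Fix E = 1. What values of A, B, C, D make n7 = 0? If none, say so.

A=0 B=0 C=0 D=0

n7 = NOT n6 must be 0, so n6 = 1.
n6 = n5 NAND n2 must be 1, so at least one of n5, n2 is 0.
Check with E = 1 and A=0, B=0, C=0, D=0:
n1 = C OR B = 0 OR 0 = 0
n2 = n1 AND D = 0 AND 0 = 0
n3 = n2 AND E = 0 AND 1 = 0
n4 = NOT n3 = NOT 0 = 1
n5 = A AND n4 = 0 AND 1 = 0
n6 = n5 NAND n2 = 0 NAND 0 = 1
n7 = NOT n6 = NOT 1 = 0
So n7 = 0.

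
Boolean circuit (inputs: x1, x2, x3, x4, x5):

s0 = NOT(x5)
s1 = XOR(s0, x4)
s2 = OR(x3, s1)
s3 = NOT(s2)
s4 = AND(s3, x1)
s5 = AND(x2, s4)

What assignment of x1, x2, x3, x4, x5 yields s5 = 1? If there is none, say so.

s5 = AND(x2, s4) must be 1, so both x2 = 1 and s4 = 1.
Check with x1=1, x2=1, x3=0, x4=0, x5=1:
s0 = NOT(x5) = NOT 1 = 0
s1 = XOR(s0, x4) = XOR(0, 0) = 0
s2 = OR(x3, s1) = OR(0, 0) = 0
s3 = NOT(s2) = NOT 0 = 1
s4 = AND(s3, x1) = AND(1, 1) = 1
s5 = AND(x2, s4) = AND(1, 1) = 1
So s5 = 1 as required.

x1=1, x2=1, x3=0, x4=0, x5=1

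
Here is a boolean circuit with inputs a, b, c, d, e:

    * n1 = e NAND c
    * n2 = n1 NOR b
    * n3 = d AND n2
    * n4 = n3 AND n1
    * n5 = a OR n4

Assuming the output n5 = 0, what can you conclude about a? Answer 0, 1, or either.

0

n5 = a OR n4 must be 0, so both a = 0 and n4 = 0.
Every assignment with n5 = 0 has a = 0; there are 16 such assignment(s).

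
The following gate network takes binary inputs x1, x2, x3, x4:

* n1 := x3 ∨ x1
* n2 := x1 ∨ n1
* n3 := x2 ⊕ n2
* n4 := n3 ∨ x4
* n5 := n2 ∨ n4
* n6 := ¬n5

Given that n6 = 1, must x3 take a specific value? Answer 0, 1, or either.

n6 = ¬n5 must be 1, so n5 = 0.
n5 = n2 ∨ n4 must be 0, so both n2 = 0 and n4 = 0.
n2 = x1 ∨ n1 must be 0, so both x1 = 0 and n1 = 0.
Every assignment with n6 = 1 has x3 = 0; there are 1 such assignment(s).
  x1=0, x2=0, x3=0, x4=0

0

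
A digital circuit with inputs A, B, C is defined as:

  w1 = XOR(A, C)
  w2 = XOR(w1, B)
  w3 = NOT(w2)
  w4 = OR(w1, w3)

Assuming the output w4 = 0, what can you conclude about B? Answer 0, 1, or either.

w4 = OR(w1, w3) must be 0, so both w1 = 0 and w3 = 0.
w1 = XOR(A, C) must be 0, so A and C are equal.
Every assignment with w4 = 0 has B = 1; there are 2 such assignment(s).
  A=0, B=1, C=0
  A=1, B=1, C=1

1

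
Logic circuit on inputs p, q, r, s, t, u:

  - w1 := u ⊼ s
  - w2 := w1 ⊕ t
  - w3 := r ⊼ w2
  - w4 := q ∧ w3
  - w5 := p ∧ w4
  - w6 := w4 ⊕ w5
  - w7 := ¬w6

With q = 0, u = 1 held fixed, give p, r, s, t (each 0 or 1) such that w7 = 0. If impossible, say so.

no solution exists

With q = 0, u = 1 fixed, none of the 16 settings of p, r, s, t give w7 = 0.
For example, with p=0, r=0, s=0, t=0:
w1 = u ⊼ s = 1 ⊼ 0 = 1
w2 = w1 ⊕ t = 1 ⊕ 0 = 1
w3 = r ⊼ w2 = 0 ⊼ 1 = 1
w4 = q ∧ w3 = 0 ∧ 1 = 0
w5 = p ∧ w4 = 0 ∧ 0 = 0
w6 = w4 ⊕ w5 = 0 ⊕ 0 = 0
w7 = ¬w6 = ¬0 = 1
giving w7 = 1 ≠ 0.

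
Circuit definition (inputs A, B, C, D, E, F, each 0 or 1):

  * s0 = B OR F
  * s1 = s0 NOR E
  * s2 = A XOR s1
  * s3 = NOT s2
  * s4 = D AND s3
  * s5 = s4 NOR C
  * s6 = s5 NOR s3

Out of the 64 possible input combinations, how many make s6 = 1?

16

s6 = s5 NOR s3 must be 1, so both s5 = 0 and s3 = 0.
s5 = s4 NOR C must be 0, so at least one of s4, C is 1.
s3 = NOT s2 must be 0, so s2 = 1.
Enumerating the 64 input combinations, 16 give s6 = 1 and 48 give s6 = 0.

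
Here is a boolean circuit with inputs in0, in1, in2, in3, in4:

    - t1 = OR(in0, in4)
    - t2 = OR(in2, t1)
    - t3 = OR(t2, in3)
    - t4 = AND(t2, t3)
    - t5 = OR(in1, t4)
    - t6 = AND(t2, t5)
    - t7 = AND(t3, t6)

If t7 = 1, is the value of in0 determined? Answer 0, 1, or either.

either

Both values of in0 occur among assignments with t7 = 1:
  in0=0: in0=0, in1=0, in2=0, in3=0, in4=1
  in0=1: in0=1, in1=0, in2=0, in3=0, in4=0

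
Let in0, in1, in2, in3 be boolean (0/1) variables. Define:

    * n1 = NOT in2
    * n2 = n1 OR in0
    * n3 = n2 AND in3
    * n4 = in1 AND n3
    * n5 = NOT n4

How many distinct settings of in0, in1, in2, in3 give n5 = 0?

n5 = NOT n4 must be 0, so n4 = 1.
n4 = in1 AND n3 must be 1, so both in1 = 1 and n3 = 1.
n3 = n2 AND in3 must be 1, so both n2 = 1 and in3 = 1.
Satisfying assignments:
  in0=0, in1=1, in2=0, in3=1
  in0=1, in1=1, in2=0, in3=1
  in0=1, in1=1, in2=1, in3=1

3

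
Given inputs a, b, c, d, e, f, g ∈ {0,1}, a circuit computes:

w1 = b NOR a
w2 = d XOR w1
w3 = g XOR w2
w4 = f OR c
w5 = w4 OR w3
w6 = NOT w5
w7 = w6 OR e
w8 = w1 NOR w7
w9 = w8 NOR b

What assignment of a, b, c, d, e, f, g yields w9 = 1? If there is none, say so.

a=0, b=0, c=1, d=1, e=0, f=1, g=1

w9 = w8 NOR b must be 1, so both w8 = 0 and b = 0.
Check with a=0, b=0, c=1, d=1, e=0, f=1, g=1:
w1 = b NOR a = 0 NOR 0 = 1
w2 = d XOR w1 = 1 XOR 1 = 0
w3 = g XOR w2 = 1 XOR 0 = 1
w4 = f OR c = 1 OR 1 = 1
w5 = w4 OR w3 = 1 OR 1 = 1
w6 = NOT w5 = NOT 1 = 0
w7 = w6 OR e = 0 OR 0 = 0
w8 = w1 NOR w7 = 1 NOR 0 = 0
w9 = w8 NOR b = 0 NOR 0 = 1
So w9 = 1 as required.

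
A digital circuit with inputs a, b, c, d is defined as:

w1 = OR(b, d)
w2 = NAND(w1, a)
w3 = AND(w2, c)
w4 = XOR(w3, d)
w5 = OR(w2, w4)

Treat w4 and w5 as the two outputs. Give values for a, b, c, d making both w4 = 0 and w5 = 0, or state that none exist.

a=1, b=1, c=0, d=0

Check with a=1, b=1, c=0, d=0:
w1 = OR(b, d) = OR(1, 0) = 1
w2 = NAND(w1, a) = NAND(1, 1) = 0
w3 = AND(w2, c) = AND(0, 0) = 0
w4 = XOR(w3, d) = XOR(0, 0) = 0
w5 = OR(w2, w4) = OR(0, 0) = 0
So w4 = 0 and w5 = 0.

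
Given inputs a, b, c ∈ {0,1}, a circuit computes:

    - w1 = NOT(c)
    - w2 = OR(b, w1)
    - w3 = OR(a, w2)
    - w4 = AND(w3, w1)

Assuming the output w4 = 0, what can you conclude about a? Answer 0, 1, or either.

Both values of a occur among assignments with w4 = 0:
  a=0: a=0, b=0, c=1
  a=1: a=1, b=0, c=1

either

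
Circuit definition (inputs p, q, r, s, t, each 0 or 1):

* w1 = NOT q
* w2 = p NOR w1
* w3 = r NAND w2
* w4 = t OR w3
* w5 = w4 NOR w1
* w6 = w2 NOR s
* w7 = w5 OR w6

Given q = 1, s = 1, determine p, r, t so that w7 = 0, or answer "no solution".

Check with q = 1, s = 1 and p=0, r=1, t=1:
w1 = NOT q = NOT 1 = 0
w2 = p NOR w1 = 0 NOR 0 = 1
w3 = r NAND w2 = 1 NAND 1 = 0
w4 = t OR w3 = 1 OR 0 = 1
w5 = w4 NOR w1 = 1 NOR 0 = 0
w6 = w2 NOR s = 1 NOR 1 = 0
w7 = w5 OR w6 = 0 OR 0 = 0
So w7 = 0.

p=0 r=1 t=1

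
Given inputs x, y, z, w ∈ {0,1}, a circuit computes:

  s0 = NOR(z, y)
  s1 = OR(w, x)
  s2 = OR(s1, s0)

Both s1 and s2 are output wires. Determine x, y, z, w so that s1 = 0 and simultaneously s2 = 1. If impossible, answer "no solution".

Check with x=0 y=0 z=0 w=0:
s0 = NOR(z, y) = NOR(0, 0) = 1
s1 = OR(w, x) = OR(0, 0) = 0
s2 = OR(s1, s0) = OR(0, 1) = 1
So s1 = 0 and s2 = 1.

x=0 y=0 z=0 w=0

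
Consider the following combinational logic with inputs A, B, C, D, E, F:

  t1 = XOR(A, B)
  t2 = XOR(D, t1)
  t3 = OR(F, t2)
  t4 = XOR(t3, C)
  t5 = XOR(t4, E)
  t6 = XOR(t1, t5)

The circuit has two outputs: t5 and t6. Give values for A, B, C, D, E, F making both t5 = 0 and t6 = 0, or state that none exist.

Check with A=1, B=1, C=1, D=1, E=0, F=0:
t1 = XOR(A, B) = XOR(1, 1) = 0
t2 = XOR(D, t1) = XOR(1, 0) = 1
t3 = OR(F, t2) = OR(0, 1) = 1
t4 = XOR(t3, C) = XOR(1, 1) = 0
t5 = XOR(t4, E) = XOR(0, 0) = 0
t6 = XOR(t1, t5) = XOR(0, 0) = 0
So t5 = 0 and t6 = 0.

A=1, B=1, C=1, D=1, E=0, F=0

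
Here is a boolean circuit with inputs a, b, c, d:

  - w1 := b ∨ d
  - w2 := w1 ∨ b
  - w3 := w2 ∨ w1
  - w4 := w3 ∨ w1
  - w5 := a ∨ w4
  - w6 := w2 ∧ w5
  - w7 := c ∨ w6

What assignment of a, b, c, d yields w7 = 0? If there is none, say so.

w7 = c ∨ w6 must be 0, so both c = 0 and w6 = 0.
Check with a=1, b=0, c=0, d=0:
w1 = b ∨ d = 0 ∨ 0 = 0
w2 = w1 ∨ b = 0 ∨ 0 = 0
w3 = w2 ∨ w1 = 0 ∨ 0 = 0
w4 = w3 ∨ w1 = 0 ∨ 0 = 0
w5 = a ∨ w4 = 1 ∨ 0 = 1
w6 = w2 ∧ w5 = 0 ∧ 1 = 0
w7 = c ∨ w6 = 0 ∨ 0 = 0
So w7 = 0 as required.

a=1, b=0, c=0, d=0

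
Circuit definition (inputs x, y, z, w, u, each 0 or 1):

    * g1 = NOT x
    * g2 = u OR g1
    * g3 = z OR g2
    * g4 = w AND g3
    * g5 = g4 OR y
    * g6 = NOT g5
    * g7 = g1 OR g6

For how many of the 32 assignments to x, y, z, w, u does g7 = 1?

g7 = g1 OR g6 must be 1, so at least one of g1, g6 is 1.
Enumerating the 32 input combinations, 21 give g7 = 1 and 11 give g7 = 0.

21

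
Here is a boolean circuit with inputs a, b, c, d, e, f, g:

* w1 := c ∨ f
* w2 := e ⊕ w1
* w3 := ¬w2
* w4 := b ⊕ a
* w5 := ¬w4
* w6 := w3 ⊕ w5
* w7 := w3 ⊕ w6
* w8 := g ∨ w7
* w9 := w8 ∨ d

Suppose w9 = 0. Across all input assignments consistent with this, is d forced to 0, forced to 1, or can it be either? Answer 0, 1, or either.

0

w9 = w8 ∨ d must be 0, so both w8 = 0 and d = 0.
w8 = g ∨ w7 must be 0, so both g = 0 and w7 = 0.
Every assignment with w9 = 0 has d = 0; there are 16 such assignment(s).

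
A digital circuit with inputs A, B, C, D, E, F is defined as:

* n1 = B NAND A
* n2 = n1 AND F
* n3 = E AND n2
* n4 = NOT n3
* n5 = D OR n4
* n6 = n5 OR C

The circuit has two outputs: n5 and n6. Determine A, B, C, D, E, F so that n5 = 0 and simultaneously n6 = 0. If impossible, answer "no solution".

A=0, B=0, C=0, D=0, E=1, F=1

Check with A=0, B=0, C=0, D=0, E=1, F=1:
n1 = B NAND A = 0 NAND 0 = 1
n2 = n1 AND F = 1 AND 1 = 1
n3 = E AND n2 = 1 AND 1 = 1
n4 = NOT n3 = NOT 1 = 0
n5 = D OR n4 = 0 OR 0 = 0
n6 = n5 OR C = 0 OR 0 = 0
So n5 = 0 and n6 = 0.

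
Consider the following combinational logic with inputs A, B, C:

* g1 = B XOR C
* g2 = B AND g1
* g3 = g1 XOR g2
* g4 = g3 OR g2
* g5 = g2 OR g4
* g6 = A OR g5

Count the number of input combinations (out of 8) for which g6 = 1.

g6 = A OR g5 must be 1, so at least one of A, g5 is 1.
Satisfying assignments:
  A=0, B=0, C=1
  A=0, B=1, C=0
  A=1, B=0, C=0
  A=1, B=0, C=1
  A=1, B=1, C=0
  A=1, B=1, C=1

6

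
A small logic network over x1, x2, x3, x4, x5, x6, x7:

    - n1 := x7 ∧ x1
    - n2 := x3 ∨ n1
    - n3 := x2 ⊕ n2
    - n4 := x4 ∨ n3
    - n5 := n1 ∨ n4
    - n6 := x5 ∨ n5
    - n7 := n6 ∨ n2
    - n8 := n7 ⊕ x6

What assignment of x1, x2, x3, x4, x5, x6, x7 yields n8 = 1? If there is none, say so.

Check with x1=0, x2=0, x3=0, x4=1, x5=0, x6=0, x7=0:
n1 = x7 ∧ x1 = 0 ∧ 0 = 0
n2 = x3 ∨ n1 = 0 ∨ 0 = 0
n3 = x2 ⊕ n2 = 0 ⊕ 0 = 0
n4 = x4 ∨ n3 = 1 ∨ 0 = 1
n5 = n1 ∨ n4 = 0 ∨ 1 = 1
n6 = x5 ∨ n5 = 0 ∨ 1 = 1
n7 = n6 ∨ n2 = 1 ∨ 0 = 1
n8 = n7 ⊕ x6 = 1 ⊕ 0 = 1
So n8 = 1 as required.

x1=0, x2=0, x3=0, x4=1, x5=0, x6=0, x7=0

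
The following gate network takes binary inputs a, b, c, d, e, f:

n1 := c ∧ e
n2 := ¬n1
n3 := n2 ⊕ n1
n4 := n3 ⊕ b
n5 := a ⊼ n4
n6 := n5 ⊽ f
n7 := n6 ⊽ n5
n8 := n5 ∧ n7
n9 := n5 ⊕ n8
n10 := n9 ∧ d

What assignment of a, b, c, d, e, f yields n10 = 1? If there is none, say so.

n10 = n9 ∧ d must be 1, so both n9 = 1 and d = 1.
n9 = n5 ⊕ n8 must be 1, so n5 and n8 differ.
Check with a=1, b=1, c=0, d=1, e=1, f=1:
n1 = c ∧ e = 0 ∧ 1 = 0
n2 = ¬n1 = ¬0 = 1
n3 = n2 ⊕ n1 = 1 ⊕ 0 = 1
n4 = n3 ⊕ b = 1 ⊕ 1 = 0
n5 = a ⊼ n4 = 1 ⊼ 0 = 1
n6 = n5 ⊽ f = 1 ⊽ 1 = 0
n7 = n6 ⊽ n5 = 0 ⊽ 1 = 0
n8 = n5 ∧ n7 = 1 ∧ 0 = 0
n9 = n5 ⊕ n8 = 1 ⊕ 0 = 1
n10 = n9 ∧ d = 1 ∧ 1 = 1
So n10 = 1 as required.

a=1, b=1, c=0, d=1, e=1, f=1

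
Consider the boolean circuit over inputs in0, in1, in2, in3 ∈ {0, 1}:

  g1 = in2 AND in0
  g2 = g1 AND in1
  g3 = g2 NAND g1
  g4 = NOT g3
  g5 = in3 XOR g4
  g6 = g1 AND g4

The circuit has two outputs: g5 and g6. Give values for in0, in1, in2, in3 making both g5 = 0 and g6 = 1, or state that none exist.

Check with in0=1 in1=1 in2=1 in3=1:
g1 = in2 AND in0 = 1 AND 1 = 1
g2 = g1 AND in1 = 1 AND 1 = 1
g3 = g2 NAND g1 = 1 NAND 1 = 0
g4 = NOT g3 = NOT 0 = 1
g5 = in3 XOR g4 = 1 XOR 1 = 0
g6 = g1 AND g4 = 1 AND 1 = 1
So g5 = 0 and g6 = 1.

in0=1 in1=1 in2=1 in3=1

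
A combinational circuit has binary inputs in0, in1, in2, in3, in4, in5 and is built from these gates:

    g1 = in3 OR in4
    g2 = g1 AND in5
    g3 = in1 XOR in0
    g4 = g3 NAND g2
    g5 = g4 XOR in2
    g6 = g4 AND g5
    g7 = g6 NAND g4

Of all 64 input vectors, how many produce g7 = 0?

26

g7 = g6 NAND g4 must be 0, so both g6 = 1 and g4 = 1.
Enumerating the 64 input combinations, 26 give g7 = 0 and 38 give g7 = 1.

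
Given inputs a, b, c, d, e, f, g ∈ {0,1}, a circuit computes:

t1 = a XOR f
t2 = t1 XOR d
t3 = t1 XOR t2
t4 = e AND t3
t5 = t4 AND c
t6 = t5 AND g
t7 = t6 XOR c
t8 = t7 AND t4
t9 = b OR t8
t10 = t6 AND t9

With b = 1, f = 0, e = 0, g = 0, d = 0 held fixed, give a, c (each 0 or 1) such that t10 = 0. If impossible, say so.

Check with b = 1, f = 0, e = 0, g = 0, d = 0 and a=0, c=0:
t1 = a XOR f = 0 XOR 0 = 0
t2 = t1 XOR d = 0 XOR 0 = 0
t3 = t1 XOR t2 = 0 XOR 0 = 0
t4 = e AND t3 = 0 AND 0 = 0
t5 = t4 AND c = 0 AND 0 = 0
t6 = t5 AND g = 0 AND 0 = 0
t7 = t6 XOR c = 0 XOR 0 = 0
t8 = t7 AND t4 = 0 AND 0 = 0
t9 = b OR t8 = 1 OR 0 = 1
t10 = t6 AND t9 = 0 AND 1 = 0
So t10 = 0.

a=0, c=0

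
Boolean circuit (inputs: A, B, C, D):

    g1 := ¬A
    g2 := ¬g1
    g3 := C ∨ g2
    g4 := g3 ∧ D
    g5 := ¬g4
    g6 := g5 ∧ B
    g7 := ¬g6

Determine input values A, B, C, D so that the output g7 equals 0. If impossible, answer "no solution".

g7 = ¬g6 must be 0, so g6 = 1.
g6 = g5 ∧ B must be 1, so both g5 = 1 and B = 1.
Check with A=0 B=1 C=1 D=0:
g1 = ¬A = ¬0 = 1
g2 = ¬g1 = ¬1 = 0
g3 = C ∨ g2 = 1 ∨ 0 = 1
g4 = g3 ∧ D = 1 ∧ 0 = 0
g5 = ¬g4 = ¬0 = 1
g6 = g5 ∧ B = 1 ∧ 1 = 1
g7 = ¬g6 = ¬1 = 0
So g7 = 0 as required.

A=0 B=1 C=1 D=0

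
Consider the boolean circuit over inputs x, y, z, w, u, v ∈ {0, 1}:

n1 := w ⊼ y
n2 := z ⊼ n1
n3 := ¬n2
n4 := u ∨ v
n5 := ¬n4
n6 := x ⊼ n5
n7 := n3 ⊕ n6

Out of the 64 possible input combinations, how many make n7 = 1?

38

n7 = n3 ⊕ n6 must be 1, so n3 and n6 differ.
Enumerating the 64 input combinations, 38 give n7 = 1 and 26 give n7 = 0.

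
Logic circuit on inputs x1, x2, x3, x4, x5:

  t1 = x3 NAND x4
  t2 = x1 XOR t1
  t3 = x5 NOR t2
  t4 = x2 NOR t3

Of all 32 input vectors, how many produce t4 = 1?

12

t4 = x2 NOR t3 must be 1, so both x2 = 0 and t3 = 0.
Enumerating the 32 input combinations, 12 give t4 = 1 and 20 give t4 = 0.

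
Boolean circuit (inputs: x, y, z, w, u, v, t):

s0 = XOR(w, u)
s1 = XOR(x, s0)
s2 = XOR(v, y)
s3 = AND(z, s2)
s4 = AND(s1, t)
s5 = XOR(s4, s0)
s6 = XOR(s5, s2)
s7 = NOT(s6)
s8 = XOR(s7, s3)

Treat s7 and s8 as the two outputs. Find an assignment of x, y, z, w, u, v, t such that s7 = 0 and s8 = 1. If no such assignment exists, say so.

x=1, y=1, z=1, w=0, u=0, v=0, t=0

Check with x=1, y=1, z=1, w=0, u=0, v=0, t=0:
s0 = XOR(w, u) = XOR(0, 0) = 0
s1 = XOR(x, s0) = XOR(1, 0) = 1
s2 = XOR(v, y) = XOR(0, 1) = 1
s3 = AND(z, s2) = AND(1, 1) = 1
s4 = AND(s1, t) = AND(1, 0) = 0
s5 = XOR(s4, s0) = XOR(0, 0) = 0
s6 = XOR(s5, s2) = XOR(0, 1) = 1
s7 = NOT(s6) = NOT 1 = 0
s8 = XOR(s7, s3) = XOR(0, 1) = 1
So s7 = 0 and s8 = 1.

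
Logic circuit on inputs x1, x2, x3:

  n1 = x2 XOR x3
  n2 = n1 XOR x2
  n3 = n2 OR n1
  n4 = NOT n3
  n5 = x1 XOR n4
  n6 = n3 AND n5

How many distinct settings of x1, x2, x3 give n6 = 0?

n6 = n3 AND n5 must be 0, so at least one of n3, n5 is 0.
Satisfying assignments:
  x1=0, x2=0, x3=0
  x1=0, x2=0, x3=1
  x1=0, x2=1, x3=0
  x1=0, x2=1, x3=1
  x1=1, x2=0, x3=0

5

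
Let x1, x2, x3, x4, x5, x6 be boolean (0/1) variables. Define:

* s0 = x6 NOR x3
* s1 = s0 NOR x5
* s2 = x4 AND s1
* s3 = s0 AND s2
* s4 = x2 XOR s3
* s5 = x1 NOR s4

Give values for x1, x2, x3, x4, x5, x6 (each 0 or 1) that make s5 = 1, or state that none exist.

s5 = x1 NOR s4 must be 1, so both x1 = 0 and s4 = 0.
s4 = x2 XOR s3 must be 0, so x2 and s3 are equal.
Check with x1=0 x2=0 x3=1 x4=1 x5=1 x6=1:
s0 = x6 NOR x3 = 1 NOR 1 = 0
s1 = s0 NOR x5 = 0 NOR 1 = 0
s2 = x4 AND s1 = 1 AND 0 = 0
s3 = s0 AND s2 = 0 AND 0 = 0
s4 = x2 XOR s3 = 0 XOR 0 = 0
s5 = x1 NOR s4 = 0 NOR 0 = 1
So s5 = 1 as required.

x1=0 x2=0 x3=1 x4=1 x5=1 x6=1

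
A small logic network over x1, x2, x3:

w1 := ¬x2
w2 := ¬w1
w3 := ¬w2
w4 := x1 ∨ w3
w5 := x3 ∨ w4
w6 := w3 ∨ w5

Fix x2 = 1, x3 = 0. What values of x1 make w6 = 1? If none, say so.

w6 = w3 ∨ w5 must be 1, so at least one of w3, w5 is 1.
Check with x2 = 1, x3 = 0 and x1=1:
w1 = ¬x2 = ¬1 = 0
w2 = ¬w1 = ¬0 = 1
w3 = ¬w2 = ¬1 = 0
w4 = x1 ∨ w3 = 1 ∨ 0 = 1
w5 = x3 ∨ w4 = 0 ∨ 1 = 1
w6 = w3 ∨ w5 = 0 ∨ 1 = 1
So w6 = 1.

x1=1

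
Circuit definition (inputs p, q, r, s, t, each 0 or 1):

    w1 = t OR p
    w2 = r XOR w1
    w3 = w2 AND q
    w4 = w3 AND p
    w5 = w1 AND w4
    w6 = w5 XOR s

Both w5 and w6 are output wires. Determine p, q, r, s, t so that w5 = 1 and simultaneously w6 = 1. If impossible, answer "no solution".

Check with p=1, q=1, r=0, s=0, t=0:
w1 = t OR p = 0 OR 1 = 1
w2 = r XOR w1 = 0 XOR 1 = 1
w3 = w2 AND q = 1 AND 1 = 1
w4 = w3 AND p = 1 AND 1 = 1
w5 = w1 AND w4 = 1 AND 1 = 1
w6 = w5 XOR s = 1 XOR 0 = 1
So w5 = 1 and w6 = 1.

p=1, q=1, r=0, s=0, t=0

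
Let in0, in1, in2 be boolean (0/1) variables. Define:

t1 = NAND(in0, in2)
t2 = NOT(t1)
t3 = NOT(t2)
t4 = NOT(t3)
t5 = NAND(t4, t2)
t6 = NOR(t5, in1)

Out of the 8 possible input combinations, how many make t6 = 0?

t6 = NOR(t5, in1) must be 0, so at least one of t5, in1 is 1.
Enumerating the 8 input combinations, 7 give t6 = 0 and 1 give t6 = 1.

7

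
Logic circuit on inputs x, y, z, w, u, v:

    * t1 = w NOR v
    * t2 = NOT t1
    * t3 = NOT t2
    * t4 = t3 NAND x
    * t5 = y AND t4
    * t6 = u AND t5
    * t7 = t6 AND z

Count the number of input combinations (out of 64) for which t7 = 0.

57

t7 = t6 AND z must be 0, so at least one of t6, z is 0.
Enumerating the 64 input combinations, 57 give t7 = 0 and 7 give t7 = 1.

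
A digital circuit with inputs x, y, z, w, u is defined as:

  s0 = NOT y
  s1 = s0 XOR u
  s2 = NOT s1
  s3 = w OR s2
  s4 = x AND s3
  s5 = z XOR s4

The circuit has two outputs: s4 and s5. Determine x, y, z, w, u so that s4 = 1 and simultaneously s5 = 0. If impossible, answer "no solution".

Check with x=1 y=0 z=1 w=0 u=1:
s0 = NOT y = NOT 0 = 1
s1 = s0 XOR u = 1 XOR 1 = 0
s2 = NOT s1 = NOT 0 = 1
s3 = w OR s2 = 0 OR 1 = 1
s4 = x AND s3 = 1 AND 1 = 1
s5 = z XOR s4 = 1 XOR 1 = 0
So s4 = 1 and s5 = 0.

x=1 y=0 z=1 w=0 u=1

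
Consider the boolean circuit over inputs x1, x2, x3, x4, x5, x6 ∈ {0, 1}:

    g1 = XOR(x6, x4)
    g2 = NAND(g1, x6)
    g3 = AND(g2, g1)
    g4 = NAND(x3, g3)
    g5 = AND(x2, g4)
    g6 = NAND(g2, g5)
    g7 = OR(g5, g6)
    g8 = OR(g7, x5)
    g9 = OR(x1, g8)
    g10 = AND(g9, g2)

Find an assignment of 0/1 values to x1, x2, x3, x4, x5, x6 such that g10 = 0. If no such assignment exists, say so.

g10 = AND(g9, g2) must be 0, so at least one of g9, g2 is 0.
Check with x1=0, x2=1, x3=0, x4=0, x5=1, x6=1:
g1 = XOR(x6, x4) = XOR(1, 0) = 1
g2 = NAND(g1, x6) = NAND(1, 1) = 0
g3 = AND(g2, g1) = AND(0, 1) = 0
g4 = NAND(x3, g3) = NAND(0, 0) = 1
g5 = AND(x2, g4) = AND(1, 1) = 1
g6 = NAND(g2, g5) = NAND(0, 1) = 1
g7 = OR(g5, g6) = OR(1, 1) = 1
g8 = OR(g7, x5) = OR(1, 1) = 1
g9 = OR(x1, g8) = OR(0, 1) = 1
g10 = AND(g9, g2) = AND(1, 0) = 0
So g10 = 0 as required.

x1=0, x2=1, x3=0, x4=0, x5=1, x6=1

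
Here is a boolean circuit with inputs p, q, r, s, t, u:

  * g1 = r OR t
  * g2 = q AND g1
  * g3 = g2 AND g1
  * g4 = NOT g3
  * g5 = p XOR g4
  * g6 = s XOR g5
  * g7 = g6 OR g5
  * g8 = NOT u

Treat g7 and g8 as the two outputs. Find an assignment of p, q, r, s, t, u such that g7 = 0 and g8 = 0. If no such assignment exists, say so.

Check with p=0, q=1, r=1, s=0, t=0, u=1:
g1 = r OR t = 1 OR 0 = 1
g2 = q AND g1 = 1 AND 1 = 1
g3 = g2 AND g1 = 1 AND 1 = 1
g4 = NOT g3 = NOT 1 = 0
g5 = p XOR g4 = 0 XOR 0 = 0
g6 = s XOR g5 = 0 XOR 0 = 0
g7 = g6 OR g5 = 0 OR 0 = 0
g8 = NOT u = NOT 1 = 0
So g7 = 0 and g8 = 0.

p=0, q=1, r=1, s=0, t=0, u=1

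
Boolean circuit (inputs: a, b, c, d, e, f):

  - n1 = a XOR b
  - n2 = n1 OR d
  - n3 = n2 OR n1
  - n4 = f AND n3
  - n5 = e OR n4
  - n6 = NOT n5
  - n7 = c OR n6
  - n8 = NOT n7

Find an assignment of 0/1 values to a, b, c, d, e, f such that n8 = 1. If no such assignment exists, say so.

n8 = NOT n7 must be 1, so n7 = 0.
Check with a=1, b=0, c=0, d=1, e=0, f=1:
n1 = a XOR b = 1 XOR 0 = 1
n2 = n1 OR d = 1 OR 1 = 1
n3 = n2 OR n1 = 1 OR 1 = 1
n4 = f AND n3 = 1 AND 1 = 1
n5 = e OR n4 = 0 OR 1 = 1
n6 = NOT n5 = NOT 1 = 0
n7 = c OR n6 = 0 OR 0 = 0
n8 = NOT n7 = NOT 0 = 1
So n8 = 1 as required.

a=1, b=0, c=0, d=1, e=0, f=1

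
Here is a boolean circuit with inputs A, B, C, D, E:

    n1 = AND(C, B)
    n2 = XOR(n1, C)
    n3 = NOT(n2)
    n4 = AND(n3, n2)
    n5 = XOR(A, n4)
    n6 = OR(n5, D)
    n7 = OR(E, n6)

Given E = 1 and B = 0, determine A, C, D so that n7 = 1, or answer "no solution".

A=1, C=1, D=1

n7 = OR(E, n6) must be 1, so at least one of E, n6 is 1.
Check with E = 1 and B = 0 and A=1, C=1, D=1:
n1 = AND(C, B) = AND(1, 0) = 0
n2 = XOR(n1, C) = XOR(0, 1) = 1
n3 = NOT(n2) = NOT 1 = 0
n4 = AND(n3, n2) = AND(0, 1) = 0
n5 = XOR(A, n4) = XOR(1, 0) = 1
n6 = OR(n5, D) = OR(1, 1) = 1
n7 = OR(E, n6) = OR(1, 1) = 1
So n7 = 1.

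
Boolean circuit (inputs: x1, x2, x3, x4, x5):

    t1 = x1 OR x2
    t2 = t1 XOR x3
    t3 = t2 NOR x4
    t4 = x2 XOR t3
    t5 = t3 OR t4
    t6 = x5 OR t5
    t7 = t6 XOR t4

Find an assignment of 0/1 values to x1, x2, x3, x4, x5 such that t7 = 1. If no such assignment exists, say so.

x1=1, x2=0, x3=0, x4=0, x5=1

t7 = t6 XOR t4 must be 1, so t6 and t4 differ.
Check with x1=1, x2=0, x3=0, x4=0, x5=1:
t1 = x1 OR x2 = 1 OR 0 = 1
t2 = t1 XOR x3 = 1 XOR 0 = 1
t3 = t2 NOR x4 = 1 NOR 0 = 0
t4 = x2 XOR t3 = 0 XOR 0 = 0
t5 = t3 OR t4 = 0 OR 0 = 0
t6 = x5 OR t5 = 1 OR 0 = 1
t7 = t6 XOR t4 = 1 XOR 0 = 1
So t7 = 1 as required.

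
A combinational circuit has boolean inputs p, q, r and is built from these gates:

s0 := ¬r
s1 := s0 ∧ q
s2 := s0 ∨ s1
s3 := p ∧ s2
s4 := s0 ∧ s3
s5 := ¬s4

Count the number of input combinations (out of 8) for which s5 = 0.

s5 = ¬s4 must be 0, so s4 = 1.
s4 = s0 ∧ s3 must be 1, so both s0 = 1 and s3 = 1.
s0 = ¬r must be 1, so r = 0.
Satisfying assignments:
  p=1, q=0, r=0
  p=1, q=1, r=0

2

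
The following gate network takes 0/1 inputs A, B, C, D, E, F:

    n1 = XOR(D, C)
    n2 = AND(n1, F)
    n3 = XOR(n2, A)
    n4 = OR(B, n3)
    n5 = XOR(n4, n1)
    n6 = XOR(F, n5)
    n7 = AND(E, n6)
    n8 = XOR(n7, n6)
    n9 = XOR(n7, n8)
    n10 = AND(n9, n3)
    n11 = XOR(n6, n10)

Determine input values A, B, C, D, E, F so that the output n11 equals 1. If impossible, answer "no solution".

Check with A=1, B=1, C=0, D=1, E=1, F=1:
n1 = XOR(D, C) = XOR(1, 0) = 1
n2 = AND(n1, F) = AND(1, 1) = 1
n3 = XOR(n2, A) = XOR(1, 1) = 0
n4 = OR(B, n3) = OR(1, 0) = 1
n5 = XOR(n4, n1) = XOR(1, 1) = 0
n6 = XOR(F, n5) = XOR(1, 0) = 1
n7 = AND(E, n6) = AND(1, 1) = 1
n8 = XOR(n7, n6) = XOR(1, 1) = 0
n9 = XOR(n7, n8) = XOR(1, 0) = 1
n10 = AND(n9, n3) = AND(1, 0) = 0
n11 = XOR(n6, n10) = XOR(1, 0) = 1
So n11 = 1 as required.

A=1, B=1, C=0, D=1, E=1, F=1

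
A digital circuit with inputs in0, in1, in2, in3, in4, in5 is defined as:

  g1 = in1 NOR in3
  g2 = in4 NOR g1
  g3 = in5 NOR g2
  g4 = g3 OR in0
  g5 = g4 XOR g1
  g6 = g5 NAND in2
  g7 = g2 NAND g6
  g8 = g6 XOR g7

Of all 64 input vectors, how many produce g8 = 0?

g8 = g6 XOR g7 must be 0, so g6 and g7 are equal.
Enumerating the 64 input combinations, 29 give g8 = 0 and 35 give g8 = 1.

29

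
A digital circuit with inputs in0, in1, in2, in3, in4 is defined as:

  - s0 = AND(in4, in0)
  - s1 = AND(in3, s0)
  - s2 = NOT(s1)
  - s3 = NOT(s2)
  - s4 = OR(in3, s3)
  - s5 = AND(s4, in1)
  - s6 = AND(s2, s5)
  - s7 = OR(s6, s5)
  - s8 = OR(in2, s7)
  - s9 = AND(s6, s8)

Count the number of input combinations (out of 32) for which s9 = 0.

s9 = AND(s6, s8) must be 0, so at least one of s6, s8 is 0.
Enumerating the 32 input combinations, 26 give s9 = 0 and 6 give s9 = 1.

26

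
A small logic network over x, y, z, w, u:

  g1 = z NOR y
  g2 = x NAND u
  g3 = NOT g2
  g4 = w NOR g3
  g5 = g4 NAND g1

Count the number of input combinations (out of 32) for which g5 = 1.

29

g5 = g4 NAND g1 must be 1, so at least one of g4, g1 is 0.
Enumerating the 32 input combinations, 29 give g5 = 1 and 3 give g5 = 0.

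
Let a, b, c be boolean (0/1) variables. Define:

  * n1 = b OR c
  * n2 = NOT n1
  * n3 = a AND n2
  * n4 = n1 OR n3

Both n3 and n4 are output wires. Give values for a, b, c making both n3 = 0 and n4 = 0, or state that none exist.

a=0, b=0, c=0

Check with a=0, b=0, c=0:
n1 = b OR c = 0 OR 0 = 0
n2 = NOT n1 = NOT 0 = 1
n3 = a AND n2 = 0 AND 1 = 0
n4 = n1 OR n3 = 0 OR 0 = 0
So n3 = 0 and n4 = 0.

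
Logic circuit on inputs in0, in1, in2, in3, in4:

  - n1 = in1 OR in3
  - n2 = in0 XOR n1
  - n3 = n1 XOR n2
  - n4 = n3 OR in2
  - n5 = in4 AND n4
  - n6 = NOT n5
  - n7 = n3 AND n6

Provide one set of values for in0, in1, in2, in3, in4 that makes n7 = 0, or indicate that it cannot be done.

in0=0, in1=1, in2=1, in3=1, in4=0

n7 = n3 AND n6 must be 0, so at least one of n3, n6 is 0.
Check with in0=0, in1=1, in2=1, in3=1, in4=0:
n1 = in1 OR in3 = 1 OR 1 = 1
n2 = in0 XOR n1 = 0 XOR 1 = 1
n3 = n1 XOR n2 = 1 XOR 1 = 0
n4 = n3 OR in2 = 0 OR 1 = 1
n5 = in4 AND n4 = 0 AND 1 = 0
n6 = NOT n5 = NOT 0 = 1
n7 = n3 AND n6 = 0 AND 1 = 0
So n7 = 0 as required.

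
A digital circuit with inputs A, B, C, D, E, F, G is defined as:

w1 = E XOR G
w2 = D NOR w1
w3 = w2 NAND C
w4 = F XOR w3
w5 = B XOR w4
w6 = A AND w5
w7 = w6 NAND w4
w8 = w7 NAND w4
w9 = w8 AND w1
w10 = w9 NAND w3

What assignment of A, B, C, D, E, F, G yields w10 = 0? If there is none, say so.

w10 = w9 NAND w3 must be 0, so both w9 = 1 and w3 = 1.
w9 = w8 AND w1 must be 1, so both w8 = 1 and w1 = 1.
w3 = w2 NAND C must be 1, so at least one of w2, C is 0.
Check with A=0, B=1, C=1, D=0, E=1, F=1, G=0:
w1 = E XOR G = 1 XOR 0 = 1
w2 = D NOR w1 = 0 NOR 1 = 0
w3 = w2 NAND C = 0 NAND 1 = 1
w4 = F XOR w3 = 1 XOR 1 = 0
w5 = B XOR w4 = 1 XOR 0 = 1
w6 = A AND w5 = 0 AND 1 = 0
w7 = w6 NAND w4 = 0 NAND 0 = 1
w8 = w7 NAND w4 = 1 NAND 0 = 1
w9 = w8 AND w1 = 1 AND 1 = 1
w10 = w9 NAND w3 = 1 NAND 1 = 0
So w10 = 0 as required.

A=0, B=1, C=1, D=0, E=1, F=1, G=0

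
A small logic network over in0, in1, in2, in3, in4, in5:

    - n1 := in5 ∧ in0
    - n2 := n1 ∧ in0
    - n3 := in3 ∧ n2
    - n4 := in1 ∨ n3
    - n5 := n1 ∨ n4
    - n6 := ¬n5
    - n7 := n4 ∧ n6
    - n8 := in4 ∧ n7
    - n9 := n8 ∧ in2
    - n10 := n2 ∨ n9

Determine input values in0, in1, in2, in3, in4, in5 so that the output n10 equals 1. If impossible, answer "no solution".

Check with in0=1 in1=0 in2=1 in3=0 in4=1 in5=1:
n1 = in5 ∧ in0 = 1 ∧ 1 = 1
n2 = n1 ∧ in0 = 1 ∧ 1 = 1
n3 = in3 ∧ n2 = 0 ∧ 1 = 0
n4 = in1 ∨ n3 = 0 ∨ 0 = 0
n5 = n1 ∨ n4 = 1 ∨ 0 = 1
n6 = ¬n5 = ¬1 = 0
n7 = n4 ∧ n6 = 0 ∧ 0 = 0
n8 = in4 ∧ n7 = 1 ∧ 0 = 0
n9 = n8 ∧ in2 = 0 ∧ 1 = 0
n10 = n2 ∨ n9 = 1 ∨ 0 = 1
So n10 = 1 as required.

in0=1 in1=0 in2=1 in3=0 in4=1 in5=1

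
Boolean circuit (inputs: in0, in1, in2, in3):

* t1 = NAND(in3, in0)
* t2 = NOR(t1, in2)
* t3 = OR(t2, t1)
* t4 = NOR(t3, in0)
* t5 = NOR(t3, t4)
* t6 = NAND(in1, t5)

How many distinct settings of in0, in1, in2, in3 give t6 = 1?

t6 = NAND(in1, t5) must be 1, so at least one of in1, t5 is 0.
Enumerating the 16 input combinations, 15 give t6 = 1 and 1 give t6 = 0.

15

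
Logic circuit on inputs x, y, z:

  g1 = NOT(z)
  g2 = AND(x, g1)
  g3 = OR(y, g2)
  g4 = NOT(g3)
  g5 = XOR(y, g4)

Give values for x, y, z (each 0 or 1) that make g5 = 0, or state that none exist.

g5 = XOR(y, g4) must be 0, so y and g4 are equal.
Check with x=1 y=0 z=0:
g1 = NOT(z) = NOT 0 = 1
g2 = AND(x, g1) = AND(1, 1) = 1
g3 = OR(y, g2) = OR(0, 1) = 1
g4 = NOT(g3) = NOT 1 = 0
g5 = XOR(y, g4) = XOR(0, 0) = 0
So g5 = 0 as required.

x=1 y=0 z=0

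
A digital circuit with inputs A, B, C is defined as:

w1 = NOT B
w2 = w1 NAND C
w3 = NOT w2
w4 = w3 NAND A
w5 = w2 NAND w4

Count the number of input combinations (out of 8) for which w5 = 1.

2

w5 = w2 NAND w4 must be 1, so at least one of w2, w4 is 0.
Enumerating the 8 input combinations, 2 give w5 = 1 and 6 give w5 = 0.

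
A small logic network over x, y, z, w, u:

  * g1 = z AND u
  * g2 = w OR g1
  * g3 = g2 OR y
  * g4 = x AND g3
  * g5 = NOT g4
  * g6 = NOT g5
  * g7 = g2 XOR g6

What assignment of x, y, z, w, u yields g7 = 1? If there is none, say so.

x=1, y=1, z=0, w=0, u=1

g7 = g2 XOR g6 must be 1, so g2 and g6 differ.
Check with x=1, y=1, z=0, w=0, u=1:
g1 = z AND u = 0 AND 1 = 0
g2 = w OR g1 = 0 OR 0 = 0
g3 = g2 OR y = 0 OR 1 = 1
g4 = x AND g3 = 1 AND 1 = 1
g5 = NOT g4 = NOT 1 = 0
g6 = NOT g5 = NOT 0 = 1
g7 = g2 XOR g6 = 0 XOR 1 = 1
So g7 = 1 as required.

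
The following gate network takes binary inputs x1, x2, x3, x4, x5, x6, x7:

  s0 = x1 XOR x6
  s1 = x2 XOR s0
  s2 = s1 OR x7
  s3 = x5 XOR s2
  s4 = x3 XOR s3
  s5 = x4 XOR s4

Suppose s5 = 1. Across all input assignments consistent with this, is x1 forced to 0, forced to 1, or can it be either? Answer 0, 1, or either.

either

Both values of x1 occur among assignments with s5 = 1:
  x1=0: x1=0, x2=0, x3=0, x4=0, x5=0, x6=0, x7=1
  x1=1: x1=1, x2=0, x3=0, x4=0, x5=0, x6=0, x7=0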